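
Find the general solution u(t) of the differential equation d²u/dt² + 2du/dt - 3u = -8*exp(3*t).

u = -2*exp(3*t)/3 + C1*exp(t) + C2*exp(-3*t)

Characteristic equation r² + 2r - 3 = 0 factors as (r - 1)(r + 3) = 0, so r = 1, -3.
Hence u_h = C1*exp(t) + C2*exp(-3*t).
Try u_p = A*exp(3*t). Substituting into the equation and dividing by exp(3*t) gives A = -2/3, so u_p = -2*exp(3*t)/3.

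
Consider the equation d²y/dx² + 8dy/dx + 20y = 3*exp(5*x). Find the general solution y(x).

y = 3*exp(5*x)/85 + C1*cos(2*x)*exp(-4*x) + C2*exp(-4*x)*sin(2*x)

Characteristic equation r² + 8r + 20 = 0 has discriminant (8)² - 4·(20) = -16 < 0, so r = -4 ± 2i.
Hence y_h = C1*cos(2*x)*exp(-4*x) + C2*exp(-4*x)*sin(2*x).
Try y_p = A*exp(5*x). Substituting into the equation and dividing by exp(5*x) gives A = 3/85, so y_p = 3*exp(5*x)/85.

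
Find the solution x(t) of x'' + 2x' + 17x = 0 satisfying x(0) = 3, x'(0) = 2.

Characteristic equation r² + 2r + 17 = 0 has discriminant (2)² - 4·(17) = -64 < 0, so r = -1 ± 4i.
Hence x_h = C1*cos(4*t)*exp(-t) + C2*exp(-t)*sin(4*t).
Apply the initial conditions: x(0) = C1 = 3 and x'(0) = -C1 + 4*C2 = 2. Solving gives C1 = 3, C2 = 5/4.

x = 3*cos(4*t)*exp(-t) + 5*exp(-t)*sin(4*t)/4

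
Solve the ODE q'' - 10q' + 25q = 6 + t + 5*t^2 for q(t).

Characteristic equation r² - 10r + 25 = 0 has discriminant (-10)² - 4·(25) = 0, so r = 5 is a repeated root.
Hence q_h = (C1 + C2*t)*exp(5*t).
For the particular solution try q_p = A0 + A1*t + A2*t^2. Substituting and matching coefficients of each power of t gives A0 = 38/125, A1 = 1/5, A2 = 1/5, so q_p = 38/125 + t/5 + t^2/5.

q = 38/125 + t/5 + t**2/5 + C1*exp(5*t) + C2*t*exp(5*t)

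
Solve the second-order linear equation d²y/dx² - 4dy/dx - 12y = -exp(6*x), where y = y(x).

Characteristic equation r² - 4r - 12 = 0 factors as (r + 2)(r - 6) = 0, so r = -2, 6.
Hence y_h = C1*exp(-2*x) + C2*exp(6*x).
Since exp(6*x) solves the homogeneous equation (r = 6 is a root of multiplicity 1), multiply the trial by x. Try y_p = A*x*exp(6*x). Substituting into the equation and dividing by exp(6*x) gives A = -1/8, so y_p = -x*exp(6*x)/8.

y = C1*exp(-2*x) + C2*exp(6*x) - x*exp(6*x)/8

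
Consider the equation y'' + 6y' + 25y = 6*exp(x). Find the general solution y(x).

y = 3*exp(x)/16 + C1*cos(4*x)*exp(-3*x) + C2*exp(-3*x)*sin(4*x)

Characteristic equation r² + 6r + 25 = 0 has discriminant (6)² - 4·(25) = -64 < 0, so r = -3 ± 4i.
Hence y_h = C1*cos(4*x)*exp(-3*x) + C2*exp(-3*x)*sin(4*x).
Try y_p = A*exp(x). Substituting into the equation and dividing by exp(x) gives A = 3/16, so y_p = 3*exp(x)/16.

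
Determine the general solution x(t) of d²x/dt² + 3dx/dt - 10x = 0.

Characteristic equation r² + 3r - 10 = 0 factors as (r - 2)(r + 5) = 0, so r = 2, -5.
Hence x_h = C1*exp(2*t) + C2*exp(-5*t).

x = C1*exp(2*t) + C2*exp(-5*t)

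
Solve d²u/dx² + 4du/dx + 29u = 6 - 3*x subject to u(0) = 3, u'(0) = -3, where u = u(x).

Characteristic equation r² + 4r + 29 = 0 has discriminant (4)² - 4·(29) = -100 < 0, so r = -2 ± 5i.
Hence u_h = C1*cos(5*x)*exp(-2*x) + C2*exp(-2*x)*sin(5*x).
For the particular solution try u_p = A0 + A1*x. Substituting and matching coefficients of each power of x gives A0 = 186/841, A1 = -3/29, so u_p = 186/841 - 3*x/29.
General solution: u = 186/841 - 3*x/29 + C1*cos(5*x)*exp(-2*x) + C2*exp(-2*x)*sin(5*x).
Apply the initial conditions: u(0) = 186/841 + C1 = 3 and u'(0) = -3/29 - 2*C1 + 5*C2 = -3. Solving gives C1 = 2337/841, C2 = 2238/4205.

u = 186/841 - 3*x/29 + 2238*exp(-2*x)*sin(5*x)/4205 + 2337*cos(5*x)*exp(-2*x)/841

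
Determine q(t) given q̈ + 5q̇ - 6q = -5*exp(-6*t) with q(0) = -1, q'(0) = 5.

q = -37*exp(-6*t)/49 - 12*exp(t)/49 + 5*t*exp(-6*t)/7

Characteristic equation r² + 5r - 6 = 0 factors as (r - 1)(r + 6) = 0, so r = 1, -6.
Hence q_h = C1*exp(t) + C2*exp(-6*t).
Since exp(-6*t) solves the homogeneous equation (r = -6 is a root of multiplicity 1), multiply the trial by t. Try q_p = A*t*exp(-6*t). Substituting into the equation and dividing by exp(-6*t) gives A = 5/7, so q_p = 5*t*exp(-6*t)/7.
General solution: q = C1*exp(t) + C2*exp(-6*t) + 5*t*exp(-6*t)/7.
Apply the initial conditions: q(0) = C1 + C2 = -1 and q'(0) = 5/7 + C1 - 6*C2 = 5. Solving gives C1 = -12/49, C2 = -37/49.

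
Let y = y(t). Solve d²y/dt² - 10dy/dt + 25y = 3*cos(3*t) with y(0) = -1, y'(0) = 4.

y = -301*exp(5*t)/289 - 45*sin(3*t)/578 + 12*cos(3*t)/289 + 321*t*exp(5*t)/34

Characteristic equation r² - 10r + 25 = 0 has discriminant (-10)² - 4·(25) = 0, so r = 5 is a repeated root.
Hence y_h = (C1 + C2*t)*exp(5*t).
Try y_p = A*cos(3*t) + B*sin(3*t). Substituting and equating the coefficients of cos(3t) and sin(3t) gives A = 12/289, B = -45/578, so y_p = -45*sin(3*t)/578 + 12*cos(3*t)/289.
General solution: y = -45*sin(3*t)/578 + 12*cos(3*t)/289 + C1*exp(5*t) + C2*t*exp(5*t).
Apply the initial conditions: y(0) = 12/289 + C1 = -1 and y'(0) = -135/578 + C2 + 5*C1 = 4. Solving gives C1 = -301/289, C2 = 321/34.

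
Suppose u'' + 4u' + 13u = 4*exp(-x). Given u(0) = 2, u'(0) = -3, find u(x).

u = 2*exp(-x)/5 + exp(-2*x)*sin(3*x)/5 + 8*cos(3*x)*exp(-2*x)/5

Characteristic equation r² + 4r + 13 = 0 has discriminant (4)² - 4·(13) = -36 < 0, so r = -2 ± 3i.
Hence u_h = C1*cos(3*x)*exp(-2*x) + C2*exp(-2*x)*sin(3*x).
Try u_p = A*exp(-x). Substituting into the equation and dividing by exp(-x) gives A = 2/5, so u_p = 2*exp(-x)/5.
General solution: u = 2*exp(-x)/5 + C1*cos(3*x)*exp(-2*x) + C2*exp(-2*x)*sin(3*x).
Apply the initial conditions: u(0) = 2/5 + C1 = 2 and u'(0) = -2/5 - 2*C1 + 3*C2 = -3. Solving gives C1 = 8/5, C2 = 1/5.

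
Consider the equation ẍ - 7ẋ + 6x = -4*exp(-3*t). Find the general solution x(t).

x = -exp(-3*t)/9 + C1*exp(6*t) + C2*exp(t)

Characteristic equation r² - 7r + 6 = 0 factors as (r - 6)(r - 1) = 0, so r = 6, 1.
Hence x_h = C1*exp(6*t) + C2*exp(t).
Try x_p = A*exp(-3*t). Substituting into the equation and dividing by exp(-3*t) gives A = -1/9, so x_p = -exp(-3*t)/9.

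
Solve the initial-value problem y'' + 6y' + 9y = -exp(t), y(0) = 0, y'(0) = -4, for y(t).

y = -exp(t)/16 + exp(-3*t)/16 - 15*t*exp(-3*t)/4

Characteristic equation r² + 6r + 9 = 0 has discriminant (6)² - 4·(9) = 0, so r = -3 is a repeated root.
Hence y_h = (C1 + C2*t)*exp(-3*t).
Try y_p = A*exp(t). Substituting into the equation and dividing by exp(t) gives A = -1/16, so y_p = -exp(t)/16.
General solution: y = -exp(t)/16 + C1*exp(-3*t) + C2*t*exp(-3*t).
Apply the initial conditions: y(0) = -1/16 + C1 = 0 and y'(0) = -1/16 + C2 - 3*C1 = -4. Solving gives C1 = 1/16, C2 = -15/4.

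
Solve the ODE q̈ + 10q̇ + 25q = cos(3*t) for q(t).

q = 4*cos(3*t)/289 + 15*sin(3*t)/578 + C1*exp(-5*t) + C2*t*exp(-5*t)

Characteristic equation r² + 10r + 25 = 0 has discriminant (10)² - 4·(25) = 0, so r = -5 is a repeated root.
Hence q_h = (C1 + C2*t)*exp(-5*t).
Try q_p = A*cos(3*t) + B*sin(3*t). Substituting and equating the coefficients of cos(3t) and sin(3t) gives A = 4/289, B = 15/578, so q_p = 4*cos(3*t)/289 + 15*sin(3*t)/578.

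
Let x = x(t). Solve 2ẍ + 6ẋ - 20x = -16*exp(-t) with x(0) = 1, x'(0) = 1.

Divide through by 2: x'' + 3x' - 10x = -8*exp(-t).
Characteristic equation r² + 3r - 10 = 0 factors as (r + 5)(r - 2) = 0, so r = -5, 2.
Hence x_h = C1*exp(-5*t) + C2*exp(2*t).
Try x_p = A*exp(-t). Substituting into the equation and dividing by exp(-t) gives A = 2/3, so x_p = 2*exp(-t)/3.
General solution: x = 2*exp(-t)/3 + C1*exp(-5*t) + C2*exp(2*t).
Apply the initial conditions: x(0) = 2/3 + C1 + C2 = 1 and x'(0) = -2/3 - 5*C1 + 2*C2 = 1. Solving gives C1 = -1/7, C2 = 10/21.

x = -exp(-5*t)/7 + 2*exp(-t)/3 + 10*exp(2*t)/21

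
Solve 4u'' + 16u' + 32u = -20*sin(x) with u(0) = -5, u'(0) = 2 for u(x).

Divide through by 4: u'' + 4u' + 8u = -5*sin(x).
Characteristic equation r² + 4r + 8 = 0 has discriminant (4)² - 4·(8) = -16 < 0, so r = -2 ± 2i.
Hence u_h = C1*cos(2*x)*exp(-2*x) + C2*exp(-2*x)*sin(2*x).
Try u_p = A*cos(x) + B*sin(x). Substituting and equating the coefficients of cos(x) and sin(x) gives A = 4/13, B = -7/13, so u_p = -7*sin(x)/13 + 4*cos(x)/13.
General solution: u = -7*sin(x)/13 + 4*cos(x)/13 + C1*cos(2*x)*exp(-2*x) + C2*exp(-2*x)*sin(2*x).
Apply the initial conditions: u(0) = 4/13 + C1 = -5 and u'(0) = -7/13 - 2*C1 + 2*C2 = 2. Solving gives C1 = -69/13, C2 = -105/26.

u = -7*sin(x)/13 + 4*cos(x)/13 - 105*exp(-2*x)*sin(2*x)/26 - 69*cos(2*x)*exp(-2*x)/13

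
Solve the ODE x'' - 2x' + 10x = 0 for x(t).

x = C1*cos(3*t)*exp(t) + C2*exp(t)*sin(3*t)

Characteristic equation r² - 2r + 10 = 0 has discriminant (-2)² - 4·(10) = -36 < 0, so r = 1 ± 3i.
Hence x_h = C1*cos(3*t)*exp(t) + C2*exp(t)*sin(3*t).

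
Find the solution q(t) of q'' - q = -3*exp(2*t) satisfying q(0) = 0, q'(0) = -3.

q = -exp(2*t) + exp(-t)

Characteristic equation r² - 1 = 0 factors as (r + 1)(r - 1) = 0, so r = -1, 1.
Hence q_h = C1*exp(-t) + C2*exp(t).
Try q_p = A*exp(2*t). Substituting into the equation and dividing by exp(2*t) gives A = -1, so q_p = -exp(2*t).
General solution: q = -exp(2*t) + C1*exp(-t) + C2*exp(t).
Apply the initial conditions: q(0) = -1 + C1 + C2 = 0 and q'(0) = -2 + C2 - C1 = -3. Solving gives C1 = 1, C2 = 0.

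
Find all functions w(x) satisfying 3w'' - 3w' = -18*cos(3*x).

Divide through by 3: w'' - w' = -6*cos(3*x).
Characteristic equation r² - r = 0 factors as (r - 1)r = 0, so r = 1, 0.
Hence w_h = C1*exp(x) + C2.
Try w_p = A*cos(3*x) + B*sin(3*x). Substituting and equating the coefficients of cos(3x) and sin(3x) gives A = 3/5, B = 1/5, so w_p = sin(3*x)/5 + 3*cos(3*x)/5.

w = C2 + sin(3*x)/5 + 3*cos(3*x)/5 + C1*exp(x)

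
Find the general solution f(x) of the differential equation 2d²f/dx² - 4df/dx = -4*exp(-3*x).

Divide through by 2: f'' - 2f' = -2*exp(-3*x).
Characteristic equation r² - 2r = 0 factors as (r - 2)r = 0, so r = 2, 0.
Hence f_h = C1*exp(2*x) + C2.
Try f_p = A*exp(-3*x). Substituting into the equation and dividing by exp(-3*x) gives A = -2/15, so f_p = -2*exp(-3*x)/15.

f = C2 - 2*exp(-3*x)/15 + C1*exp(2*x)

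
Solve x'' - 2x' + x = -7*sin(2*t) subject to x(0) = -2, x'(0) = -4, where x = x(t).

Characteristic equation r² - 2r + 1 = 0 has discriminant (-2)² - 4·(1) = 0, so r = 1 is a repeated root.
Hence x_h = (C1 + C2*t)*exp(t).
Try x_p = A*cos(2*t) + B*sin(2*t). Substituting and equating the coefficients of cos(2t) and sin(2t) gives A = -28/25, B = 21/25, so x_p = -28*cos(2*t)/25 + 21*sin(2*t)/25.
General solution: x = -28*cos(2*t)/25 + 21*sin(2*t)/25 + C1*exp(t) + C2*t*exp(t).
Apply the initial conditions: x(0) = -28/25 + C1 = -2 and x'(0) = 42/25 + C1 + C2 = -4. Solving gives C1 = -22/25, C2 = -24/5.

x = -28*cos(2*t)/25 - 22*exp(t)/25 + 21*sin(2*t)/25 - 24*t*exp(t)/5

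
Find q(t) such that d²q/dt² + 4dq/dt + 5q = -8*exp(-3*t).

q = -4*exp(-3*t) + C1*cos(t)*exp(-2*t) + C2*exp(-2*t)*sin(t)

Characteristic equation r² + 4r + 5 = 0 has discriminant (4)² - 4·(5) = -4 < 0, so r = -2 ± i.
Hence q_h = C1*cos(t)*exp(-2*t) + C2*exp(-2*t)*sin(t).
Try q_p = A*exp(-3*t). Substituting into the equation and dividing by exp(-3*t) gives A = -4, so q_p = -4*exp(-3*t).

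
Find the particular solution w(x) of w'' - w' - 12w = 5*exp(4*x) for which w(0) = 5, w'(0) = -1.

Characteristic equation r² - r - 12 = 0 factors as (r - 4)(r + 3) = 0, so r = 4, -3.
Hence w_h = C1*exp(4*x) + C2*exp(-3*x).
Since exp(4*x) solves the homogeneous equation (r = 4 is a root of multiplicity 1), multiply the trial by x. Try w_p = A*x*exp(4*x). Substituting into the equation and dividing by exp(4*x) gives A = 5/7, so w_p = 5*x*exp(4*x)/7.
General solution: w = C1*exp(4*x) + C2*exp(-3*x) + 5*x*exp(4*x)/7.
Apply the initial conditions: w(0) = C1 + C2 = 5 and w'(0) = 5/7 - 3*C2 + 4*C1 = -1. Solving gives C1 = 93/49, C2 = 152/49.

w = 93*exp(4*x)/49 + 152*exp(-3*x)/49 + 5*x*exp(4*x)/7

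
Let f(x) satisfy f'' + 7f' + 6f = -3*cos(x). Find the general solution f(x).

Characteristic equation r² + 7r + 6 = 0 factors as (r + 1)(r + 6) = 0, so r = -1, -6.
Hence f_h = C1*exp(-x) + C2*exp(-6*x).
Try f_p = A*cos(x) + B*sin(x). Substituting and equating the coefficients of cos(x) and sin(x) gives A = -15/74, B = -21/74, so f_p = -21*sin(x)/74 - 15*cos(x)/74.

f = -21*sin(x)/74 - 15*cos(x)/74 + C1*exp(-x) + C2*exp(-6*x)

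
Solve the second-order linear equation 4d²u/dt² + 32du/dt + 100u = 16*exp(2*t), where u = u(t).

Divide through by 4: u'' + 8u' + 25u = 4*exp(2*t).
Characteristic equation r² + 8r + 25 = 0 has discriminant (8)² - 4·(25) = -36 < 0, so r = -4 ± 3i.
Hence u_h = C1*cos(3*t)*exp(-4*t) + C2*exp(-4*t)*sin(3*t).
Try u_p = A*exp(2*t). Substituting into the equation and dividing by exp(2*t) gives A = 4/45, so u_p = 4*exp(2*t)/45.

u = 4*exp(2*t)/45 + C1*cos(3*t)*exp(-4*t) + C2*exp(-4*t)*sin(3*t)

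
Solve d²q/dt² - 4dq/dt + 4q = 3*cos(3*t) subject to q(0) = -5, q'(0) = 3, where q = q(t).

q = -830*exp(2*t)/169 - 36*sin(3*t)/169 - 15*cos(3*t)/169 + 175*t*exp(2*t)/13

Characteristic equation r² - 4r + 4 = 0 has discriminant (-4)² - 4·(4) = 0, so r = 2 is a repeated root.
Hence q_h = (C1 + C2*t)*exp(2*t).
Try q_p = A*cos(3*t) + B*sin(3*t). Substituting and equating the coefficients of cos(3t) and sin(3t) gives A = -15/169, B = -36/169, so q_p = -36*sin(3*t)/169 - 15*cos(3*t)/169.
General solution: q = -36*sin(3*t)/169 - 15*cos(3*t)/169 + C1*exp(2*t) + C2*t*exp(2*t).
Apply the initial conditions: q(0) = -15/169 + C1 = -5 and q'(0) = -108/169 + C2 + 2*C1 = 3. Solving gives C1 = -830/169, C2 = 175/13.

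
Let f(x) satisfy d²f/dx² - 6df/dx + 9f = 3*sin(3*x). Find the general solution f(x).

Characteristic equation r² - 6r + 9 = 0 has discriminant (-6)² - 4·(9) = 0, so r = 3 is a repeated root.
Hence f_h = (C1 + C2*x)*exp(3*x).
Try f_p = A*cos(3*x) + B*sin(3*x). Substituting and equating the coefficients of cos(3x) and sin(3x) gives A = 1/6, B = 0, so f_p = cos(3*x)/6.

f = cos(3*x)/6 + C1*exp(3*x) + C2*x*exp(3*x)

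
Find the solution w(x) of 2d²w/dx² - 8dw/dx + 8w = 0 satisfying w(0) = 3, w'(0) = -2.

Divide through by 2: w'' - 4w' + 4w = 0.
Characteristic equation r² - 4r + 4 = 0 has discriminant (-4)² - 4·(4) = 0, so r = 2 is a repeated root.
Hence w_h = (C1 + C2*x)*exp(2*x).
Apply the initial conditions: w(0) = C1 = 3 and w'(0) = C2 + 2*C1 = -2. Solving gives C1 = 3, C2 = -8.

w = 3*exp(2*x) - 8*x*exp(2*x)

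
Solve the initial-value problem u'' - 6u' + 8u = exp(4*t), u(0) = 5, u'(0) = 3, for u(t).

Characteristic equation r² - 6r + 8 = 0 factors as (r - 2)(r - 4) = 0, so r = 2, 4.
Hence u_h = C1*exp(2*t) + C2*exp(4*t).
Since exp(4*t) solves the homogeneous equation (r = 4 is a root of multiplicity 1), multiply the trial by t. Try u_p = A*t*exp(4*t). Substituting into the equation and dividing by exp(4*t) gives A = 1/2, so u_p = t*exp(4*t)/2.
General solution: u = C1*exp(2*t) + C2*exp(4*t) + t*exp(4*t)/2.
Apply the initial conditions: u(0) = C1 + C2 = 5 and u'(0) = 1/2 + 2*C1 + 4*C2 = 3. Solving gives C1 = 35/4, C2 = -15/4.

u = -15*exp(4*t)/4 + 35*exp(2*t)/4 + t*exp(4*t)/2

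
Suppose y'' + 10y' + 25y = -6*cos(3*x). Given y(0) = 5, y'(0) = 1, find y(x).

Characteristic equation r² + 10r + 25 = 0 has discriminant (10)² - 4·(25) = 0, so r = -5 is a repeated root.
Hence y_h = (C1 + C2*x)*exp(-5*x).
Try y_p = A*cos(3*x) + B*sin(3*x). Substituting and equating the coefficients of cos(3x) and sin(3x) gives A = -24/289, B = -45/289, so y_p = -45*sin(3*x)/289 - 24*cos(3*x)/289.
General solution: y = -45*sin(3*x)/289 - 24*cos(3*x)/289 + C1*exp(-5*x) + C2*x*exp(-5*x).
Apply the initial conditions: y(0) = -24/289 + C1 = 5 and y'(0) = -135/289 + C2 - 5*C1 = 1. Solving gives C1 = 1469/289, C2 = 457/17.

y = -45*sin(3*x)/289 - 24*cos(3*x)/289 + 1469*exp(-5*x)/289 + 457*x*exp(-5*x)/17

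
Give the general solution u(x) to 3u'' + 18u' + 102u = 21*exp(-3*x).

Divide through by 3: u'' + 6u' + 34u = 7*exp(-3*x).
Characteristic equation r² + 6r + 34 = 0 has discriminant (6)² - 4·(34) = -100 < 0, so r = -3 ± 5i.
Hence u_h = C1*cos(5*x)*exp(-3*x) + C2*exp(-3*x)*sin(5*x).
Try u_p = A*exp(-3*x). Substituting into the equation and dividing by exp(-3*x) gives A = 7/25, so u_p = 7*exp(-3*x)/25.

u = 7*exp(-3*x)/25 + C1*cos(5*x)*exp(-3*x) + C2*exp(-3*x)*sin(5*x)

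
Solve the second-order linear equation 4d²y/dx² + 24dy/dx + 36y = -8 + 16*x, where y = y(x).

y = -14/27 + 4*x/9 + C1*exp(-3*x) + C2*x*exp(-3*x)

Divide through by 4: y'' + 6y' + 9y = -2 + 4*x.
Characteristic equation r² + 6r + 9 = 0 has discriminant (6)² - 4·(9) = 0, so r = -3 is a repeated root.
Hence y_h = (C1 + C2*x)*exp(-3*x).
For the particular solution try y_p = A0 + A1*x. Substituting and matching coefficients of each power of x gives A0 = -14/27, A1 = 4/9, so y_p = -14/27 + 4*x/9.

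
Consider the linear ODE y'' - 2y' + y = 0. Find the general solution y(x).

y = C1*exp(x) + C2*x*exp(x)

Characteristic equation r² - 2r + 1 = 0 has discriminant (-2)² - 4·(1) = 0, so r = 1 is a repeated root.
Hence y_h = (C1 + C2*x)*exp(x).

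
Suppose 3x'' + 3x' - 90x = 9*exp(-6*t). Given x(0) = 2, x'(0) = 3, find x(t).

Divide through by 3: x'' + x' - 30x = 3*exp(-6*t).
Characteristic equation r² + r - 30 = 0 factors as (r + 6)(r - 5) = 0, so r = -6, 5.
Hence x_h = C1*exp(-6*t) + C2*exp(5*t).
Since exp(-6*t) solves the homogeneous equation (r = -6 is a root of multiplicity 1), multiply the trial by t. Try x_p = A*t*exp(-6*t). Substituting into the equation and dividing by exp(-6*t) gives A = -3/11, so x_p = -3*t*exp(-6*t)/11.
General solution: x = C1*exp(-6*t) + C2*exp(5*t) - 3*t*exp(-6*t)/11.
Apply the initial conditions: x(0) = C1 + C2 = 2 and x'(0) = -3/11 - 6*C1 + 5*C2 = 3. Solving gives C1 = 74/121, C2 = 168/121.

x = 74*exp(-6*t)/121 + 168*exp(5*t)/121 - 3*t*exp(-6*t)/11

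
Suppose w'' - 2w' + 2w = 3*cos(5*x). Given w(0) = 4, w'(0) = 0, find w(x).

w = -69*cos(5*x)/629 - 30*sin(5*x)/629 - 2435*exp(x)*sin(x)/629 + 2585*cos(x)*exp(x)/629

Characteristic equation r² - 2r + 2 = 0 has discriminant (-2)² - 4·(2) = -4 < 0, so r = 1 ± i.
Hence w_h = C1*cos(x)*exp(x) + C2*exp(x)*sin(x).
Try w_p = A*cos(5*x) + B*sin(5*x). Substituting and equating the coefficients of cos(5x) and sin(5x) gives A = -69/629, B = -30/629, so w_p = -69*cos(5*x)/629 - 30*sin(5*x)/629.
General solution: w = -69*cos(5*x)/629 - 30*sin(5*x)/629 + C1*cos(x)*exp(x) + C2*exp(x)*sin(x).
Apply the initial conditions: w(0) = -69/629 + C1 = 4 and w'(0) = -150/629 + C1 + C2 = 0. Solving gives C1 = 2585/629, C2 = -2435/629.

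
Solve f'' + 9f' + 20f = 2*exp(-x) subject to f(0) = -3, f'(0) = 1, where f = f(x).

f = -44*exp(-4*x)/3 + exp(-x)/6 + 23*exp(-5*x)/2

Characteristic equation r² + 9r + 20 = 0 factors as (r + 4)(r + 5) = 0, so r = -4, -5.
Hence f_h = C1*exp(-4*x) + C2*exp(-5*x).
Try f_p = A*exp(-x). Substituting into the equation and dividing by exp(-x) gives A = 1/6, so f_p = exp(-x)/6.
General solution: f = exp(-x)/6 + C1*exp(-4*x) + C2*exp(-5*x).
Apply the initial conditions: f(0) = 1/6 + C1 + C2 = -3 and f'(0) = -1/6 - 5*C2 - 4*C1 = 1. Solving gives C1 = -44/3, C2 = 23/2.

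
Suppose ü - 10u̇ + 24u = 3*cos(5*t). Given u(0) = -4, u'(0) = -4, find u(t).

u = -416*exp(4*t)/41 - 150*sin(5*t)/2501 - 3*cos(5*t)/2501 + 375*exp(6*t)/61

Characteristic equation r² - 10r + 24 = 0 factors as (r - 6)(r - 4) = 0, so r = 6, 4.
Hence u_h = C1*exp(6*t) + C2*exp(4*t).
Try u_p = A*cos(5*t) + B*sin(5*t). Substituting and equating the coefficients of cos(5t) and sin(5t) gives A = -3/2501, B = -150/2501, so u_p = -150*sin(5*t)/2501 - 3*cos(5*t)/2501.
General solution: u = -150*sin(5*t)/2501 - 3*cos(5*t)/2501 + C1*exp(6*t) + C2*exp(4*t).
Apply the initial conditions: u(0) = -3/2501 + C1 + C2 = -4 and u'(0) = -750/2501 + 4*C2 + 6*C1 = -4. Solving gives C1 = 375/61, C2 = -416/41.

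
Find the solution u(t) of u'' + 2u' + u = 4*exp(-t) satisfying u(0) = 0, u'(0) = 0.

Characteristic equation r² + 2r + 1 = 0 has discriminant (2)² - 4·(1) = 0, so r = -1 is a repeated root.
Hence u_h = (C1 + C2*t)*exp(-t).
Since exp(-t) solves the homogeneous equation (r = -1 is a root of multiplicity 2), multiply the trial by t^2. Try u_p = A*t^2*exp(-t). Substituting into the equation and dividing by exp(-t) gives A = 2, so u_p = 2*t^2*exp(-t).
General solution: u = C1*exp(-t) + 2*t^2*exp(-t) + C2*t*exp(-t).
Apply the initial conditions: u(0) = C1 = 0 and u'(0) = C2 - C1 = 0. Solving gives C1 = 0, C2 = 0.

u = 2*t**2*exp(-t)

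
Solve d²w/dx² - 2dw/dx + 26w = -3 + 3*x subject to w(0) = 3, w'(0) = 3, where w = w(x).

w = -18/169 + 3*x/26 - 15*exp(x)*sin(5*x)/338 + 525*cos(5*x)*exp(x)/169

Characteristic equation r² - 2r + 26 = 0 has discriminant (-2)² - 4·(26) = -100 < 0, so r = 1 ± 5i.
Hence w_h = C1*cos(5*x)*exp(x) + C2*exp(x)*sin(5*x).
For the particular solution try w_p = A0 + A1*x. Substituting and matching coefficients of each power of x gives A0 = -18/169, A1 = 3/26, so w_p = -18/169 + 3*x/26.
General solution: w = -18/169 + 3*x/26 + C1*cos(5*x)*exp(x) + C2*exp(x)*sin(5*x).
Apply the initial conditions: w(0) = -18/169 + C1 = 3 and w'(0) = 3/26 + C1 + 5*C2 = 3. Solving gives C1 = 525/169, C2 = -15/338.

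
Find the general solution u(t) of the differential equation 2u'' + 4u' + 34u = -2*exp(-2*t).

Divide through by 2: u'' + 2u' + 17u = -exp(-2*t).
Characteristic equation r² + 2r + 17 = 0 has discriminant (2)² - 4·(17) = -64 < 0, so r = -1 ± 4i.
Hence u_h = C1*cos(4*t)*exp(-t) + C2*exp(-t)*sin(4*t).
Try u_p = A*exp(-2*t). Substituting into the equation and dividing by exp(-2*t) gives A = -1/17, so u_p = -exp(-2*t)/17.

u = -exp(-2*t)/17 + C1*cos(4*t)*exp(-t) + C2*exp(-t)*sin(4*t)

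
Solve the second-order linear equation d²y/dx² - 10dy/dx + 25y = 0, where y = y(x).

Characteristic equation r² - 10r + 25 = 0 has discriminant (-10)² - 4·(25) = 0, so r = 5 is a repeated root.
Hence y_h = (C1 + C2*x)*exp(5*x).

y = C1*exp(5*x) + C2*x*exp(5*x)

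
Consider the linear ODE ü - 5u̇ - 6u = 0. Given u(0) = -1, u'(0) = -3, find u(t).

u = -4*exp(6*t)/7 - 3*exp(-t)/7

Characteristic equation r² - 5r - 6 = 0 factors as (r - 6)(r + 1) = 0, so r = 6, -1.
Hence u_h = C1*exp(6*t) + C2*exp(-t).
Apply the initial conditions: u(0) = C1 + C2 = -1 and u'(0) = -C2 + 6*C1 = -3. Solving gives C1 = -4/7, C2 = -3/7.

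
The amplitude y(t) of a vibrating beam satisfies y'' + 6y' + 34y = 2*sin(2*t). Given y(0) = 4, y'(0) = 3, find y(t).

Characteristic equation r² + 6r + 34 = 0 has discriminant (6)² - 4·(34) = -100 < 0, so r = -3 ± 5i.
Hence y_h = C1*cos(5*t)*exp(-3*t) + C2*exp(-3*t)*sin(5*t).
Try y_p = A*cos(2*t) + B*sin(2*t). Substituting and equating the coefficients of cos(2t) and sin(2t) gives A = -2/87, B = 5/87, so y_p = -2*cos(2*t)/87 + 5*sin(2*t)/87.
General solution: y = -2*cos(2*t)/87 + 5*sin(2*t)/87 + C1*cos(5*t)*exp(-3*t) + C2*exp(-3*t)*sin(5*t).
Apply the initial conditions: y(0) = -2/87 + C1 = 4 and y'(0) = 10/87 - 3*C1 + 5*C2 = 3. Solving gives C1 = 350/87, C2 = 1301/435.

y = -2*cos(2*t)/87 + 5*sin(2*t)/87 + 350*cos(5*t)*exp(-3*t)/87 + 1301*exp(-3*t)*sin(5*t)/435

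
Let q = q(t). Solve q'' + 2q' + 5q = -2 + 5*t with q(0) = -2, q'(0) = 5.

Characteristic equation r² + 2r + 5 = 0 has discriminant (2)² - 4·(5) = -16 < 0, so r = -1 ± 2i.
Hence q_h = C1*cos(2*t)*exp(-t) + C2*exp(-t)*sin(2*t).
For the particular solution try q_p = A0 + A1*t. Substituting and matching coefficients of each power of t gives A0 = -4/5, A1 = 1, so q_p = -4/5 + t.
General solution: q = -4/5 + t + C1*cos(2*t)*exp(-t) + C2*exp(-t)*sin(2*t).
Apply the initial conditions: q(0) = -4/5 + C1 = -2 and q'(0) = 1 - C1 + 2*C2 = 5. Solving gives C1 = -6/5, C2 = 7/5.

q = -4/5 + t - 6*cos(2*t)*exp(-t)/5 + 7*exp(-t)*sin(2*t)/5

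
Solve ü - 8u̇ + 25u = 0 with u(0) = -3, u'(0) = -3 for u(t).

Characteristic equation r² - 8r + 25 = 0 has discriminant (-8)² - 4·(25) = -36 < 0, so r = 4 ± 3i.
Hence u_h = C1*cos(3*t)*exp(4*t) + C2*exp(4*t)*sin(3*t).
Apply the initial conditions: u(0) = C1 = -3 and u'(0) = 3*C2 + 4*C1 = -3. Solving gives C1 = -3, C2 = 3.

u = -3*cos(3*t)*exp(4*t) + 3*exp(4*t)*sin(3*t)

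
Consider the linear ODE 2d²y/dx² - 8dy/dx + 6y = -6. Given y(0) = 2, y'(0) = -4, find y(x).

y = -1 - 7*exp(3*x)/2 + 13*exp(x)/2

Divide through by 2: y'' - 4y' + 3y = -3.
Characteristic equation r² - 4r + 3 = 0 factors as (r - 1)(r - 3) = 0, so r = 1, 3.
Hence y_h = C1*exp(x) + C2*exp(3*x).
For the particular solution try y_p = A0. Substituting and matching coefficients of each power of x gives A0 = -1, so y_p = -1.
General solution: y = -1 + C1*exp(x) + C2*exp(3*x).
Apply the initial conditions: y(0) = -1 + C1 + C2 = 2 and y'(0) = C1 + 3*C2 = -4. Solving gives C1 = 13/2, C2 = -7/2.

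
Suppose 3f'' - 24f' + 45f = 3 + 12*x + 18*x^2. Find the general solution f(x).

f = 431/1125 + 2*x**2/5 + 52*x/75 + C1*exp(5*x) + C2*exp(3*x)

Divide through by 3: f'' - 8f' + 15f = 1 + 4*x + 6*x^2.
Characteristic equation r² - 8r + 15 = 0 factors as (r - 5)(r - 3) = 0, so r = 5, 3.
Hence f_h = C1*exp(5*x) + C2*exp(3*x).
For the particular solution try f_p = A0 + A1*x + A2*x^2. Substituting and matching coefficients of each power of x gives A0 = 431/1125, A1 = 52/75, A2 = 2/5, so f_p = 431/1125 + 2*x^2/5 + 52*x/75.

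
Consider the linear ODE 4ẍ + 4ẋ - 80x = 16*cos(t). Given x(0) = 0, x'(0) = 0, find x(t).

x = -42*cos(t)/221 + 2*sin(t)/221 + 10*exp(-5*t)/117 + 16*exp(4*t)/153

Divide through by 4: x'' + x' - 20x = 4*cos(t).
Characteristic equation r² + r - 20 = 0 factors as (r - 4)(r + 5) = 0, so r = 4, -5.
Hence x_h = C1*exp(4*t) + C2*exp(-5*t).
Try x_p = A*cos(t) + B*sin(t). Substituting and equating the coefficients of cos(t) and sin(t) gives A = -42/221, B = 2/221, so x_p = -42*cos(t)/221 + 2*sin(t)/221.
General solution: x = -42*cos(t)/221 + 2*sin(t)/221 + C1*exp(4*t) + C2*exp(-5*t).
Apply the initial conditions: x(0) = -42/221 + C1 + C2 = 0 and x'(0) = 2/221 - 5*C2 + 4*C1 = 0. Solving gives C1 = 16/153, C2 = 10/117.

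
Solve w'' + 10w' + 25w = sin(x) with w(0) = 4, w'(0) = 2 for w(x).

w = -5*cos(x)/338 + 6*sin(x)/169 + 1357*exp(-5*x)/338 + 573*x*exp(-5*x)/26

Characteristic equation r² + 10r + 25 = 0 has discriminant (10)² - 4·(25) = 0, so r = -5 is a repeated root.
Hence w_h = (C1 + C2*x)*exp(-5*x).
Try w_p = A*cos(x) + B*sin(x). Substituting and equating the coefficients of cos(x) and sin(x) gives A = -5/338, B = 6/169, so w_p = -5*cos(x)/338 + 6*sin(x)/169.
General solution: w = -5*cos(x)/338 + 6*sin(x)/169 + C1*exp(-5*x) + C2*x*exp(-5*x).
Apply the initial conditions: w(0) = -5/338 + C1 = 4 and w'(0) = 6/169 + C2 - 5*C1 = 2. Solving gives C1 = 1357/338, C2 = 573/26.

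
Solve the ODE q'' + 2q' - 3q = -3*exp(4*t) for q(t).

Characteristic equation r² + 2r - 3 = 0 factors as (r - 1)(r + 3) = 0, so r = 1, -3.
Hence q_h = C1*exp(t) + C2*exp(-3*t).
Try q_p = A*exp(4*t). Substituting into the equation and dividing by exp(4*t) gives A = -1/7, so q_p = -exp(4*t)/7.

q = -exp(4*t)/7 + C1*exp(t) + C2*exp(-3*t)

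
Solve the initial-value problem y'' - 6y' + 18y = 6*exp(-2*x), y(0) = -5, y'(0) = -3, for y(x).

y = 3*exp(-2*x)/17 - 88*cos(3*x)*exp(3*x)/17 + 73*exp(3*x)*sin(3*x)/17

Characteristic equation r² - 6r + 18 = 0 has discriminant (-6)² - 4·(18) = -36 < 0, so r = 3 ± 3i.
Hence y_h = C1*cos(3*x)*exp(3*x) + C2*exp(3*x)*sin(3*x).
Try y_p = A*exp(-2*x). Substituting into the equation and dividing by exp(-2*x) gives A = 3/17, so y_p = 3*exp(-2*x)/17.
General solution: y = 3*exp(-2*x)/17 + C1*cos(3*x)*exp(3*x) + C2*exp(3*x)*sin(3*x).
Apply the initial conditions: y(0) = 3/17 + C1 = -5 and y'(0) = -6/17 + 3*C1 + 3*C2 = -3. Solving gives C1 = -88/17, C2 = 73/17.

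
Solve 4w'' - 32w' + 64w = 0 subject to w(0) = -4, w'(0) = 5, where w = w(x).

w = -4*exp(4*x) + 21*x*exp(4*x)

Divide through by 4: w'' - 8w' + 16w = 0.
Characteristic equation r² - 8r + 16 = 0 has discriminant (-8)² - 4·(16) = 0, so r = 4 is a repeated root.
Hence w_h = (C1 + C2*x)*exp(4*x).
Apply the initial conditions: w(0) = C1 = -4 and w'(0) = C2 + 4*C1 = 5. Solving gives C1 = -4, C2 = 21.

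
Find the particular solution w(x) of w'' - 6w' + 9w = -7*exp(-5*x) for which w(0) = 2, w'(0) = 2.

w = -7*exp(-5*x)/64 + 135*exp(3*x)/64 - 39*x*exp(3*x)/8

Characteristic equation r² - 6r + 9 = 0 has discriminant (-6)² - 4·(9) = 0, so r = 3 is a repeated root.
Hence w_h = (C1 + C2*x)*exp(3*x).
Try w_p = A*exp(-5*x). Substituting into the equation and dividing by exp(-5*x) gives A = -7/64, so w_p = -7*exp(-5*x)/64.
General solution: w = -7*exp(-5*x)/64 + C1*exp(3*x) + C2*x*exp(3*x).
Apply the initial conditions: w(0) = -7/64 + C1 = 2 and w'(0) = 35/64 + C2 + 3*C1 = 2. Solving gives C1 = 135/64, C2 = -39/8.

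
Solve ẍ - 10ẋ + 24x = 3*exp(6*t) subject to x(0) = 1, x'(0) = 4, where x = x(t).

Characteristic equation r² - 10r + 24 = 0 factors as (r - 4)(r - 6) = 0, so r = 4, 6.
Hence x_h = C1*exp(4*t) + C2*exp(6*t).
Since exp(6*t) solves the homogeneous equation (r = 6 is a root of multiplicity 1), multiply the trial by t. Try x_p = A*t*exp(6*t). Substituting into the equation and dividing by exp(6*t) gives A = 3/2, so x_p = 3*t*exp(6*t)/2.
General solution: x = C1*exp(4*t) + C2*exp(6*t) + 3*t*exp(6*t)/2.
Apply the initial conditions: x(0) = C1 + C2 = 1 and x'(0) = 3/2 + 4*C1 + 6*C2 = 4. Solving gives C1 = 7/4, C2 = -3/4.

x = -3*exp(6*t)/4 + 7*exp(4*t)/4 + 3*t*exp(6*t)/2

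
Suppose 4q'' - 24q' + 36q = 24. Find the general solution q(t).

Divide through by 4: q'' - 6q' + 9q = 6.
Characteristic equation r² - 6r + 9 = 0 has discriminant (-6)² - 4·(9) = 0, so r = 3 is a repeated root.
Hence q_h = (C1 + C2*t)*exp(3*t).
For the particular solution try q_p = A0. Substituting and matching coefficients of each power of t gives A0 = 2/3, so q_p = 2/3.

q = 2/3 + C1*exp(3*t) + C2*t*exp(3*t)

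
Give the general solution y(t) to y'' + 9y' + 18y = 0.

y = C1*exp(-3*t) + C2*exp(-6*t)

Characteristic equation r² + 9r + 18 = 0 factors as (r + 3)(r + 6) = 0, so r = -3, -6.
Hence y_h = C1*exp(-3*t) + C2*exp(-6*t).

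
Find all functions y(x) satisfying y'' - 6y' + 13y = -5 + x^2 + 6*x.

y = -331/2197 + x**2/13 + 90*x/169 + C1*cos(2*x)*exp(3*x) + C2*exp(3*x)*sin(2*x)

Characteristic equation r² - 6r + 13 = 0 has discriminant (-6)² - 4·(13) = -16 < 0, so r = 3 ± 2i.
Hence y_h = C1*cos(2*x)*exp(3*x) + C2*exp(3*x)*sin(2*x).
For the particular solution try y_p = A0 + A1*x + A2*x^2. Substituting and matching coefficients of each power of x gives A0 = -331/2197, A1 = 90/169, A2 = 1/13, so y_p = -331/2197 + x^2/13 + 90*x/169.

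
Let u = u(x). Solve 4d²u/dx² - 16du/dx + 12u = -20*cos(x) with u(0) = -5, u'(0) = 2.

u = -29*exp(x)/4 - cos(x)/2 + 11*exp(3*x)/4 + sin(x)

Divide through by 4: u'' - 4u' + 3u = -5*cos(x).
Characteristic equation r² - 4r + 3 = 0 factors as (r - 3)(r - 1) = 0, so r = 3, 1.
Hence u_h = C1*exp(3*x) + C2*exp(x).
Try u_p = A*cos(x) + B*sin(x). Substituting and equating the coefficients of cos(x) and sin(x) gives A = -1/2, B = 1, so u_p = -cos(x)/2 + sin(x).
General solution: u = -cos(x)/2 + C1*exp(3*x) + C2*exp(x) + sin(x).
Apply the initial conditions: u(0) = -1/2 + C1 + C2 = -5 and u'(0) = 1 + C2 + 3*C1 = 2. Solving gives C1 = 11/4, C2 = -29/4.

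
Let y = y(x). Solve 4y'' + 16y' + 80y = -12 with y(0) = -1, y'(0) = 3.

y = -3/20 - 17*cos(4*x)*exp(-2*x)/20 + 13*exp(-2*x)*sin(4*x)/40

Divide through by 4: y'' + 4y' + 20y = -3.
Characteristic equation r² + 4r + 20 = 0 has discriminant (4)² - 4·(20) = -64 < 0, so r = -2 ± 4i.
Hence y_h = C1*cos(4*x)*exp(-2*x) + C2*exp(-2*x)*sin(4*x).
For the particular solution try y_p = A0. Substituting and matching coefficients of each power of x gives A0 = -3/20, so y_p = -3/20.
General solution: y = -3/20 + C1*cos(4*x)*exp(-2*x) + C2*exp(-2*x)*sin(4*x).
Apply the initial conditions: y(0) = -3/20 + C1 = -1 and y'(0) = -2*C1 + 4*C2 = 3. Solving gives C1 = -17/20, C2 = 13/40.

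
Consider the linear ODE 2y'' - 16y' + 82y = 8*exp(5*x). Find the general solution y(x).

Divide through by 2: y'' - 8y' + 41y = 4*exp(5*x).
Characteristic equation r² - 8r + 41 = 0 has discriminant (-8)² - 4·(41) = -100 < 0, so r = 4 ± 5i.
Hence y_h = C1*cos(5*x)*exp(4*x) + C2*exp(4*x)*sin(5*x).
Try y_p = A*exp(5*x). Substituting into the equation and dividing by exp(5*x) gives A = 2/13, so y_p = 2*exp(5*x)/13.

y = 2*exp(5*x)/13 + C1*cos(5*x)*exp(4*x) + C2*exp(4*x)*sin(5*x)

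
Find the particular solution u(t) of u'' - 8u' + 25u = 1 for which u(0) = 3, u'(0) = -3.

u = 1/25 - 371*exp(4*t)*sin(3*t)/75 + 74*cos(3*t)*exp(4*t)/25

Characteristic equation r² - 8r + 25 = 0 has discriminant (-8)² - 4·(25) = -36 < 0, so r = 4 ± 3i.
Hence u_h = C1*cos(3*t)*exp(4*t) + C2*exp(4*t)*sin(3*t).
For the particular solution try u_p = A0. Substituting and matching coefficients of each power of t gives A0 = 1/25, so u_p = 1/25.
General solution: u = 1/25 + C1*cos(3*t)*exp(4*t) + C2*exp(4*t)*sin(3*t).
Apply the initial conditions: u(0) = 1/25 + C1 = 3 and u'(0) = 3*C2 + 4*C1 = -3. Solving gives C1 = 74/25, C2 = -371/75.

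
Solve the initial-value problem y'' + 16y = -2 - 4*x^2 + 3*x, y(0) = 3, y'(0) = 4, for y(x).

y = -3/32 - x**2/4 + 3*x/16 + 61*sin(4*x)/64 + 99*cos(4*x)/32

Characteristic equation r² + 16 = 0 has discriminant (0)² - 4·(16) = -64 < 0, so r = ± 4i.
Hence y_h = C1*cos(4*x) + C2*sin(4*x).
For the particular solution try y_p = A0 + A1*x + A2*x^2. Substituting and matching coefficients of each power of x gives A0 = -3/32, A1 = 3/16, A2 = -1/4, so y_p = -3/32 - x^2/4 + 3*x/16.
General solution: y = -3/32 - x^2/4 + 3*x/16 + C1*cos(4*x) + C2*sin(4*x).
Apply the initial conditions: y(0) = -3/32 + C1 = 3 and y'(0) = 3/16 + 4*C2 = 4. Solving gives C1 = 99/32, C2 = 61/64.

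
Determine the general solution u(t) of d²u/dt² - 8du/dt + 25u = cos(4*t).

u = -32*sin(4*t)/1105 + 9*cos(4*t)/1105 + C1*cos(3*t)*exp(4*t) + C2*exp(4*t)*sin(3*t)

Characteristic equation r² - 8r + 25 = 0 has discriminant (-8)² - 4·(25) = -36 < 0, so r = 4 ± 3i.
Hence u_h = C1*cos(3*t)*exp(4*t) + C2*exp(4*t)*sin(3*t).
Try u_p = A*cos(4*t) + B*sin(4*t). Substituting and equating the coefficients of cos(4t) and sin(4t) gives A = 9/1105, B = -32/1105, so u_p = -32*sin(4*t)/1105 + 9*cos(4*t)/1105.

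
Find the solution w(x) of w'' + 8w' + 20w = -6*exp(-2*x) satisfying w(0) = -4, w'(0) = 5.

Characteristic equation r² + 8r + 20 = 0 has discriminant (8)² - 4·(20) = -16 < 0, so r = -4 ± 2i.
Hence w_h = C1*cos(2*x)*exp(-4*x) + C2*exp(-4*x)*sin(2*x).
Try w_p = A*exp(-2*x). Substituting into the equation and dividing by exp(-2*x) gives A = -3/4, so w_p = -3*exp(-2*x)/4.
General solution: w = -3*exp(-2*x)/4 + C1*cos(2*x)*exp(-4*x) + C2*exp(-4*x)*sin(2*x).
Apply the initial conditions: w(0) = -3/4 + C1 = -4 and w'(0) = 3/2 - 4*C1 + 2*C2 = 5. Solving gives C1 = -13/4, C2 = -19/4.

w = -3*exp(-2*x)/4 - 19*exp(-4*x)*sin(2*x)/4 - 13*cos(2*x)*exp(-4*x)/4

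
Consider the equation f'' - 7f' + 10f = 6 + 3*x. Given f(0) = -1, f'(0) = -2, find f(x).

f = 81/100 - 9*exp(2*x)/4 + 3*x/10 + 11*exp(5*x)/25

Characteristic equation r² - 7r + 10 = 0 factors as (r - 5)(r - 2) = 0, so r = 5, 2.
Hence f_h = C1*exp(5*x) + C2*exp(2*x).
For the particular solution try f_p = A0 + A1*x. Substituting and matching coefficients of each power of x gives A0 = 81/100, A1 = 3/10, so f_p = 81/100 + 3*x/10.
General solution: f = 81/100 + 3*x/10 + C1*exp(5*x) + C2*exp(2*x).
Apply the initial conditions: f(0) = 81/100 + C1 + C2 = -1 and f'(0) = 3/10 + 2*C2 + 5*C1 = -2. Solving gives C1 = 11/25, C2 = -9/4.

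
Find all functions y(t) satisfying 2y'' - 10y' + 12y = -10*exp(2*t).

y = C1*exp(3*t) + C2*exp(2*t) + 5*t*exp(2*t)

Divide through by 2: y'' - 5y' + 6y = -5*exp(2*t).
Characteristic equation r² - 5r + 6 = 0 factors as (r - 3)(r - 2) = 0, so r = 3, 2.
Hence y_h = C1*exp(3*t) + C2*exp(2*t).
Since exp(2*t) solves the homogeneous equation (r = 2 is a root of multiplicity 1), multiply the trial by t. Try y_p = A*t*exp(2*t). Substituting into the equation and dividing by exp(2*t) gives A = 5, so y_p = 5*t*exp(2*t).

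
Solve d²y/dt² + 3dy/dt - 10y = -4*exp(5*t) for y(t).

Characteristic equation r² + 3r - 10 = 0 factors as (r - 2)(r + 5) = 0, so r = 2, -5.
Hence y_h = C1*exp(2*t) + C2*exp(-5*t).
Try y_p = A*exp(5*t). Substituting into the equation and dividing by exp(5*t) gives A = -2/15, so y_p = -2*exp(5*t)/15.

y = -2*exp(5*t)/15 + C1*exp(2*t) + C2*exp(-5*t)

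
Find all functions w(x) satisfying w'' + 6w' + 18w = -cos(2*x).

Characteristic equation r² + 6r + 18 = 0 has discriminant (6)² - 4·(18) = -36 < 0, so r = -3 ± 3i.
Hence w_h = C1*cos(3*x)*exp(-3*x) + C2*exp(-3*x)*sin(3*x).
Try w_p = A*cos(2*x) + B*sin(2*x). Substituting and equating the coefficients of cos(2x) and sin(2x) gives A = -7/170, B = -3/85, so w_p = -7*cos(2*x)/170 - 3*sin(2*x)/85.

w = -7*cos(2*x)/170 - 3*sin(2*x)/85 + C1*cos(3*x)*exp(-3*x) + C2*exp(-3*x)*sin(3*x)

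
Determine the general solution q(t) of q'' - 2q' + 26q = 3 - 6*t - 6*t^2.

q = 495/4394 - 45*t/169 - 3*t**2/13 + C1*cos(5*t)*exp(t) + C2*exp(t)*sin(5*t)

Characteristic equation r² - 2r + 26 = 0 has discriminant (-2)² - 4·(26) = -100 < 0, so r = 1 ± 5i.
Hence q_h = C1*cos(5*t)*exp(t) + C2*exp(t)*sin(5*t).
For the particular solution try q_p = A0 + A1*t + A2*t^2. Substituting and matching coefficients of each power of t gives A0 = 495/4394, A1 = -45/169, A2 = -3/13, so q_p = 495/4394 - 45*t/169 - 3*t^2/13.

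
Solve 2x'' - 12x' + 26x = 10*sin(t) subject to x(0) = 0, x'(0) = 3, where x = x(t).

Divide through by 2: x'' - 6x' + 13x = 5*sin(t).
Characteristic equation r² - 6r + 13 = 0 has discriminant (-6)² - 4·(13) = -16 < 0, so r = 3 ± 2i.
Hence x_h = C1*cos(2*t)*exp(3*t) + C2*exp(3*t)*sin(2*t).
Try x_p = A*cos(t) + B*sin(t). Substituting and equating the coefficients of cos(t) and sin(t) gives A = 1/6, B = 1/3, so x_p = sin(t)/3 + cos(t)/6.
General solution: x = sin(t)/3 + cos(t)/6 + C1*cos(2*t)*exp(3*t) + C2*exp(3*t)*sin(2*t).
Apply the initial conditions: x(0) = 1/6 + C1 = 0 and x'(0) = 1/3 + 2*C2 + 3*C1 = 3. Solving gives C1 = -1/6, C2 = 19/12.

x = sin(t)/3 + cos(t)/6 - cos(2*t)*exp(3*t)/6 + 19*exp(3*t)*sin(2*t)/12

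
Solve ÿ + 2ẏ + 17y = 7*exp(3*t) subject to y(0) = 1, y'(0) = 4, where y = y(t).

Characteristic equation r² + 2r + 17 = 0 has discriminant (2)² - 4·(17) = -64 < 0, so r = -1 ± 4i.
Hence y_h = C1*cos(4*t)*exp(-t) + C2*exp(-t)*sin(4*t).
Try y_p = A*exp(3*t). Substituting into the equation and dividing by exp(3*t) gives A = 7/32, so y_p = 7*exp(3*t)/32.
General solution: y = 7*exp(3*t)/32 + C1*cos(4*t)*exp(-t) + C2*exp(-t)*sin(4*t).
Apply the initial conditions: y(0) = 7/32 + C1 = 1 and y'(0) = 21/32 - C1 + 4*C2 = 4. Solving gives C1 = 25/32, C2 = 33/32.

y = 7*exp(3*t)/32 + 25*cos(4*t)*exp(-t)/32 + 33*exp(-t)*sin(4*t)/32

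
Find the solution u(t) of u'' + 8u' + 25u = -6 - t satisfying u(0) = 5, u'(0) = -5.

u = -142/625 - t/25 + 3267*cos(3*t)*exp(-4*t)/625 + 9968*exp(-4*t)*sin(3*t)/1875

Characteristic equation r² + 8r + 25 = 0 has discriminant (8)² - 4·(25) = -36 < 0, so r = -4 ± 3i.
Hence u_h = C1*cos(3*t)*exp(-4*t) + C2*exp(-4*t)*sin(3*t).
For the particular solution try u_p = A0 + A1*t. Substituting and matching coefficients of each power of t gives A0 = -142/625, A1 = -1/25, so u_p = -142/625 - t/25.
General solution: u = -142/625 - t/25 + C1*cos(3*t)*exp(-4*t) + C2*exp(-4*t)*sin(3*t).
Apply the initial conditions: u(0) = -142/625 + C1 = 5 and u'(0) = -1/25 - 4*C1 + 3*C2 = -5. Solving gives C1 = 3267/625, C2 = 9968/1875.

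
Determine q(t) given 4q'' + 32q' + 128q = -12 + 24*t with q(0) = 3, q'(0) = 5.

Divide through by 4: q'' + 8q' + 32q = -3 + 6*t.
Characteristic equation r² + 8r + 32 = 0 has discriminant (8)² - 4·(32) = -64 < 0, so r = -4 ± 4i.
Hence q_h = C1*cos(4*t)*exp(-4*t) + C2*exp(-4*t)*sin(4*t).
For the particular solution try q_p = A0 + A1*t. Substituting and matching coefficients of each power of t gives A0 = -9/64, A1 = 3/16, so q_p = -9/64 + 3*t/16.
General solution: q = -9/64 + 3*t/16 + C1*cos(4*t)*exp(-4*t) + C2*exp(-4*t)*sin(4*t).
Apply the initial conditions: q(0) = -9/64 + C1 = 3 and q'(0) = 3/16 - 4*C1 + 4*C2 = 5. Solving gives C1 = 201/64, C2 = 139/32.

q = -9/64 + 3*t/16 + 139*exp(-4*t)*sin(4*t)/32 + 201*cos(4*t)*exp(-4*t)/64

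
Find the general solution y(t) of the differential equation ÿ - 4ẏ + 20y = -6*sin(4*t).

y = -6*cos(4*t)/17 - 3*sin(4*t)/34 + C1*cos(4*t)*exp(2*t) + C2*exp(2*t)*sin(4*t)

Characteristic equation r² - 4r + 20 = 0 has discriminant (-4)² - 4·(20) = -64 < 0, so r = 2 ± 4i.
Hence y_h = C1*cos(4*t)*exp(2*t) + C2*exp(2*t)*sin(4*t).
Try y_p = A*cos(4*t) + B*sin(4*t). Substituting and equating the coefficients of cos(4t) and sin(4t) gives A = -6/17, B = -3/34, so y_p = -6*cos(4*t)/17 - 3*sin(4*t)/34.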